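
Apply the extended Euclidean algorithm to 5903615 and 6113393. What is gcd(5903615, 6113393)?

1

Apply Euclid's algorithm to 6113393 and 5903615:
6113393 = 1·5903615 + 209778
5903615 = 28·209778 + 29831
209778 = 7·29831 + 961
29831 = 31·961 + 40
961 = 24·40 + 1
40 = 40·1 + 0
gcd(5903615, 6113393) = 1.
Back-substituting:
1 = 961 − 24·40
1 = −24·29831 + 745·961
1 = 745·209778 − 5239·29831
1 = −5239·5903615 + 147437·209778
1 = 147437·6113393 − 152676·5903615
So 1 = (147437)·6113393 + (-152676)·5903615.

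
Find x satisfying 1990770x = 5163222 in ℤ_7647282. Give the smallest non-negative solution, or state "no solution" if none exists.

First find gcd(1990770, 7647282):
7647282 = 3*1990770 + 1674972
1990770 = 1*1674972 + 315798
1674972 = 5*315798 + 95982
315798 = 3*95982 + 27852
95982 = 3*27852 + 12426
27852 = 2*12426 + 3000
12426 = 4*3000 + 426
3000 = 7*426 + 18
426 = 23*18 + 12
18 = 1*12 + 6
12 = 2*6 + 0
gcd = 6 and 6 | 5163222, so solutions exist. Divide through by 6: 331795x ≡ 860537 (mod 1274547).
Now find 331795⁻¹ mod 1274547:
1274547 = 3·331795 + 279162
331795 = 1·279162 + 52633
279162 = 5·52633 + 15997
52633 = 3·15997 + 4642
15997 = 3·4642 + 2071
4642 = 2·2071 + 500
2071 = 4·500 + 71
500 = 7·71 + 3
71 = 23·3 + 2
3 = 1·2 + 1
2 = 2·1 + 0
Back-substitute:
1 = 3 − 2
1 = −71 + 24·3
1 = 24·500 − 169·71
1 = −169·2071 + 700·500
1 = 700·4642 − 1569·2071
1 = −1569·15997 + 5407·4642
1 = 5407·52633 − 17790·15997
1 = −17790·279162 + 94357·52633
1 = 94357·331795 − 112147·279162
1 = −112147·1274547 + 430798·331795
So 331795⁻¹ ≡ 430798 (mod 1274547).
Then x ≡ 430798·860537 ≡ 329012 (mod 1274547); the smallest non-negative solution is x = 329012.

329012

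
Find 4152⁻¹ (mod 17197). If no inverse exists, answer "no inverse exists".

Run Euclid on (17197, 4152):
17197 = 4·4152 + 589
4152 = 7·589 + 29
589 = 20·29 + 9
29 = 3·9 + 2
9 = 4·2 + 1
2 = 2·1 + 0
gcd = 1, so the inverse exists. Back-substitute:
1 = 9 − 4·2
1 = −4·29 + 13·9
1 = 13·589 − 264·29
1 = −264·4152 + 1861·589
1 = 1861·17197 − 7708·4152
Thus 4152·(-7708) ≡ 1 (mod 17197); reducing, -7708 mod 17197 = 9489.

9489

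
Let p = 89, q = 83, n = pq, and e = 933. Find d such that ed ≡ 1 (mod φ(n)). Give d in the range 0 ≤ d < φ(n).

6605

φ(n) = (p−1)(q−1) = 88·82 = 7216.
Need d with 933·d ≡ 1 (mod 7216). Apply the extended Euclidean algorithm:
7216 = 7×933 + 685
933 = 1×685 + 248
685 = 2×248 + 189
248 = 1×189 + 59
189 = 3×59 + 12
59 = 4×12 + 11
12 = 1×11 + 1
11 = 11×1 + 0
Back-substitute:
1 = 12 − 11
1 = −59 + 5·12
1 = 5·189 − 16·59
1 = −16·248 + 21·189
1 = 21·685 − 58·248
1 = −58·933 + 79·685
1 = 79·7216 − 611·933
So 933·(-611) ≡ 1 (mod 7216), hence d ≡ -611 ≡ 6605 (mod 7216).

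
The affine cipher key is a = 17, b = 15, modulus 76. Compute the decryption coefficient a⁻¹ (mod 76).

Run Euclid on (76, 17):
76 = 4·17 + 8
17 = 2·8 + 1
8 = 8·1 + 0
The gcd is 1. Working backward:
1 = 17 − 2·8
1 = −2·76 + 9·17
So 17·9 ≡ 1 (mod 76).

9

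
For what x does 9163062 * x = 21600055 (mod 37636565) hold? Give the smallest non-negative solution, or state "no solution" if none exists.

6598605

First find gcd(9163062, 37636565):
37636565 = 4*9163062 + 984317
9163062 = 9*984317 + 304209
984317 = 3*304209 + 71690
304209 = 4*71690 + 17449
71690 = 4*17449 + 1894
17449 = 9*1894 + 403
1894 = 4*403 + 282
403 = 1*282 + 121
282 = 2*121 + 40
121 = 3*40 + 1
40 = 40*1 + 0
gcd = 1, so a unique solution mod 37636565 exists.
Back-substitute for the Bézout coefficients:
1 = 121 − 3·40
1 = −3·282 + 7·121
1 = 7·403 − 10·282
1 = −10·1894 + 47·403
1 = 47·17449 − 433·1894
1 = −433·71690 + 1779·17449
1 = 1779·304209 − 7549·71690
1 = −7549·984317 + 24426·304209
1 = 24426·9163062 − 227383·984317
1 = −227383·37636565 + 933958·9163062
So 9163062·(933958) ≡ 1 (mod 37636565), giving 9163062⁻¹ ≡ 933958.
x ≡ 9163062⁻¹·21600055 ≡ 933958·21600055 ≡ 6598605 (mod 37636565).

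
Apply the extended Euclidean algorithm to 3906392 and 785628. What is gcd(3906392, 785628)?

4

Euclidean algorithm:
3906392 = 4·785628 + 763880
785628 = 1·763880 + 21748
763880 = 35·21748 + 2700
21748 = 8·2700 + 148
2700 = 18·148 + 36
148 = 4·36 + 4
36 = 9·4 + 0
gcd(3906392, 785628) = 4.
Express as a combination:
4 = 148 − 4·36
4 = −4·2700 + 73·148
4 = 73·21748 − 588·2700
4 = −588·763880 + 20653·21748
4 = 20653·785628 − 21241·763880
4 = −21241·3906392 + 105617·785628
So 4 = (-21241)·3906392 + (105617)·785628.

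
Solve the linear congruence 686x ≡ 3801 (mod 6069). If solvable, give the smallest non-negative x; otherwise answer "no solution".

846

First find gcd(686, 6069):
6069 = 8×686 + 581
686 = 1×581 + 105
581 = 5×105 + 56
105 = 1×56 + 49
56 = 1×49 + 7
49 = 7×7 + 0
gcd = 7 and 7 | 3801, so solutions exist. Divide through by 7: 98x ≡ 543 (mod 867).
Now find 98⁻¹ mod 867:
867 = 8×98 + 83
98 = 1×83 + 15
83 = 5×15 + 8
15 = 1×8 + 7
8 = 1×7 + 1
7 = 7×1 + 0
Back-substitute:
1 = 8 − 7
1 = −15 + 2·8
1 = 2·83 − 11·15
1 = −11·98 + 13·83
1 = 13·867 − 115·98
So 98·(-115) ≡ 1 (mod 867), i.e. 98⁻¹ ≡ 752.
Then x ≡ 752·543 ≡ 846 (mod 867); the smallest non-negative solution is x = 846.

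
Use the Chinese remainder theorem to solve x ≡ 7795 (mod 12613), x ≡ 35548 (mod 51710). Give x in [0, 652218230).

434916648

Write x = 7795 + 12613·k. Then 12613·k ≡ 35548 − 7795 ≡ 27753 (mod 51710).
Need 12613⁻¹ mod 51710. Extended Euclid on (51710, 12613):
51710 = 4×12613 + 1258
12613 = 10×1258 + 33
1258 = 38×33 + 4
33 = 8×4 + 1
4 = 4×1 + 0
Back-substitute:
1 = 33 − 8·4
1 = −8·1258 + 305·33
1 = 305·12613 − 3058·1258
1 = −3058·51710 + 12537·12613
12613⁻¹ ≡ 12537 (mod 51710), so k ≡ 12537·27753 ≡ 34481 (mod 51710).
x = 7795 + 12613·34481 = 434916648.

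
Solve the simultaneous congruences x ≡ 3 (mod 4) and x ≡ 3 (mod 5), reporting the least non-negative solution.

Write x = 3 + 4·k. Then 4·k ≡ 3 − 3 ≡ 0 (mod 5).
Need 4⁻¹ mod 5. Extended Euclid on (5, 4):
5 = 1×4 + 1
4 = 4×1 + 0
Back-substitute:
1 = 5 − 4
4⁻¹ ≡ 4 (mod 5), so k ≡ 4·0 ≡ 0 (mod 5).
x = 3 + 4·0 = 3.

3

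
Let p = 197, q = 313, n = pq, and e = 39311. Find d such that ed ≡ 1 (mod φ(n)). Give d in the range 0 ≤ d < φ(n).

21839

φ(n) = (p−1)(q−1) = 196·312 = 61152.
Need d with 39311·d ≡ 1 (mod 61152). Apply the extended Euclidean algorithm:
61152 = 1*39311 + 21841
39311 = 1*21841 + 17470
21841 = 1*17470 + 4371
17470 = 3*4371 + 4357
4371 = 1*4357 + 14
4357 = 311*14 + 3
14 = 4*3 + 2
3 = 1*2 + 1
2 = 2*1 + 0
Back-substitute:
1 = 3 − 2
1 = −14 + 5·3
1 = 5·4357 − 1556·14
1 = −1556·4371 + 1561·4357
1 = 1561·17470 − 6239·4371
1 = −6239·21841 + 7800·17470
1 = 7800·39311 − 14039·21841
1 = −14039·61152 + 21839·39311
So 39311·21839 ≡ 1 (mod 61152), hence d = 21839.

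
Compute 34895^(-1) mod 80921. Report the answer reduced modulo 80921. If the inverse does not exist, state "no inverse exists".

Run Euclid on (80921, 34895):
80921 = 2·34895 + 11131
34895 = 3·11131 + 1502
11131 = 7·1502 + 617
1502 = 2·617 + 268
617 = 2·268 + 81
268 = 3·81 + 25
81 = 3·25 + 6
25 = 4·6 + 1
6 = 6·1 + 0
Since gcd(34895, 80921) = 1, back-substitute to write 1 as a combination:
1 = 25 − 4·6
1 = −4·81 + 13·25
1 = 13·268 − 43·81
1 = −43·617 + 99·268
1 = 99·1502 − 241·617
1 = −241·11131 + 1786·1502
1 = 1786·34895 − 5599·11131
1 = −5599·80921 + 12984·34895
So 34895·12984 ≡ 1 (mod 80921).

12984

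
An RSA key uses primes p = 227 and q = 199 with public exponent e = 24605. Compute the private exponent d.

φ(n) = (p−1)(q−1) = 226·198 = 44748.
Need d with 24605·d ≡ 1 (mod 44748). Apply the extended Euclidean algorithm:
44748 = 1·24605 + 20143
24605 = 1·20143 + 4462
20143 = 4·4462 + 2295
4462 = 1·2295 + 2167
2295 = 1·2167 + 128
2167 = 16·128 + 119
128 = 1·119 + 9
119 = 13·9 + 2
9 = 4·2 + 1
2 = 2·1 + 0
Back-substitute:
1 = 9 − 4·2
1 = −4·119 + 53·9
1 = 53·128 − 57·119
1 = −57·2167 + 965·128
1 = 965·2295 − 1022·2167
1 = −1022·4462 + 1987·2295
1 = 1987·20143 − 8970·4462
1 = −8970·24605 + 10957·20143
1 = 10957·44748 − 19927·24605
So 24605·(-19927) ≡ 1 (mod 44748), hence d ≡ -19927 ≡ 24821 (mod 44748).

24821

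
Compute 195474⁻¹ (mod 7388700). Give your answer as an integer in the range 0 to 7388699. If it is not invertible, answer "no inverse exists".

Euclidean algorithm on 7388700, 195474:
7388700 = 37·195474 + 156162
195474 = 1·156162 + 39312
156162 = 3·39312 + 38226
39312 = 1·38226 + 1086
38226 = 35·1086 + 216
1086 = 5·216 + 6
216 = 36·6 + 0
The gcd is 6, not 1, hence no inverse exists.

no inverse exists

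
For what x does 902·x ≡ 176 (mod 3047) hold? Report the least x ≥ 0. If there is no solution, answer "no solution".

61

First find gcd(902, 3047):
3047 = 3×902 + 341
902 = 2×341 + 220
341 = 1×220 + 121
220 = 1×121 + 99
121 = 1×99 + 22
99 = 4×22 + 11
22 = 2×11 + 0
gcd = 11 and 11 | 176, so solutions exist. Divide through by 11: 82x ≡ 16 (mod 277).
Now find 82⁻¹ mod 277:
277 = 3×82 + 31
82 = 2×31 + 20
31 = 1×20 + 11
20 = 1×11 + 9
11 = 1×9 + 2
9 = 4×2 + 1
2 = 2×1 + 0
Back-substitute:
1 = 9 − 4·2
1 = −4·11 + 5·9
1 = 5·20 − 9·11
1 = −9·31 + 14·20
1 = 14·82 − 37·31
1 = −37·277 + 125·82
So 82⁻¹ ≡ 125 (mod 277).
Then x ≡ 125·16 ≡ 61 (mod 277); the smallest non-negative solution is x = 61.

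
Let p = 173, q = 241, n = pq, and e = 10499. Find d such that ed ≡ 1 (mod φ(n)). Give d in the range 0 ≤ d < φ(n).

φ(n) = (p−1)(q−1) = 172·240 = 41280.
Need d with 10499·d ≡ 1 (mod 41280). Apply the extended Euclidean algorithm:
41280 = 3×10499 + 9783
10499 = 1×9783 + 716
9783 = 13×716 + 475
716 = 1×475 + 241
475 = 1×241 + 234
241 = 1×234 + 7
234 = 33×7 + 3
7 = 2×3 + 1
3 = 3×1 + 0
Back-substitute:
1 = 7 − 2·3
1 = −2·234 + 67·7
1 = 67·241 − 69·234
1 = −69·475 + 136·241
1 = 136·716 − 205·475
1 = −205·9783 + 2801·716
1 = 2801·10499 − 3006·9783
1 = −3006·41280 + 11819·10499
So 10499·11819 ≡ 1 (mod 41280), hence d = 11819.

11819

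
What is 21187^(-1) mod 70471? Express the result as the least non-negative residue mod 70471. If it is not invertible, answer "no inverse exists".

Extended Euclidean algorithm:
70471 = 3·21187 + 6910
21187 = 3·6910 + 457
6910 = 15·457 + 55
457 = 8·55 + 17
55 = 3·17 + 4
17 = 4·4 + 1
4 = 4·1 + 0
gcd = 1, so the inverse exists. Back-substitute:
1 = 17 − 4·4
1 = −4·55 + 13·17
1 = 13·457 − 108·55
1 = −108·6910 + 1633·457
1 = 1633·21187 − 5007·6910
1 = −5007·70471 + 16654·21187
So 21187·16654 ≡ 1 (mod 70471).

16654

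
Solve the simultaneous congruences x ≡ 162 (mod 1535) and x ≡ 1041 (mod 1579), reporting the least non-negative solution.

Write x = 162 + 1535·k. Then 1535·k ≡ 1041 − 162 ≡ 879 (mod 1579).
Need 1535⁻¹ mod 1579. Extended Euclid on (1579, 1535):
1579 = 1*1535 + 44
1535 = 34*44 + 39
44 = 1*39 + 5
39 = 7*5 + 4
5 = 1*4 + 1
4 = 4*1 + 0
Back-substitute:
1 = 5 − 4
1 = −39 + 8·5
1 = 8·44 − 9·39
1 = −9·1535 + 314·44
1 = 314·1579 − 323·1535
1535⁻¹ ≡ 1256 (mod 1579), so k ≡ 1256·879 ≡ 303 (mod 1579).
x = 162 + 1535·303 = 465267.

465267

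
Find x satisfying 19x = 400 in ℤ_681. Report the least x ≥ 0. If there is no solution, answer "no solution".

First find gcd(19, 681):
681 = 35×19 + 16
19 = 1×16 + 3
16 = 5×3 + 1
3 = 3×1 + 0
gcd = 1, so a unique solution mod 681 exists.
Back-substitute for the Bézout coefficients:
1 = 16 − 5·3
1 = −5·19 + 6·16
1 = 6·681 − 215·19
So 19·(-215) ≡ 1 (mod 681), giving 19⁻¹ ≡ 466.
x ≡ 19⁻¹·400 ≡ 466·400 ≡ 487 (mod 681).

487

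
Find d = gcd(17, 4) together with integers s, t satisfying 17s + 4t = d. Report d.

1

Euclidean algorithm:
17 = 4*4 + 1
4 = 4*1 + 0
gcd(17, 4) = 1.
Working backward:
1 = 17 − 4·4
So 1 = (1)·17 + (-4)·4.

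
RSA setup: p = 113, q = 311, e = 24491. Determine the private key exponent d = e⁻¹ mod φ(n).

φ(n) = (p−1)(q−1) = 112·310 = 34720.
Need d with 24491·d ≡ 1 (mod 34720). Apply the extended Euclidean algorithm:
34720 = 1×24491 + 10229
24491 = 2×10229 + 4033
10229 = 2×4033 + 2163
4033 = 1×2163 + 1870
2163 = 1×1870 + 293
1870 = 6×293 + 112
293 = 2×112 + 69
112 = 1×69 + 43
69 = 1×43 + 26
43 = 1×26 + 17
26 = 1×17 + 9
17 = 1×9 + 8
9 = 1×8 + 1
8 = 8×1 + 0
Back-substitute:
1 = 9 − 8
1 = −17 + 2·9
1 = 2·26 − 3·17
1 = −3·43 + 5·26
1 = 5·69 − 8·43
1 = −8·112 + 13·69
1 = 13·293 − 34·112
1 = −34·1870 + 217·293
1 = 217·2163 − 251·1870
1 = −251·4033 + 468·2163
1 = 468·10229 − 1187·4033
1 = −1187·24491 + 2842·10229
1 = 2842·34720 − 4029·24491
So 24491·(-4029) ≡ 1 (mod 34720), hence d ≡ -4029 ≡ 30691 (mod 34720).

30691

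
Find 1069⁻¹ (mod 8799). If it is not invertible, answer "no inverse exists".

2173

Apply the Euclidean algorithm to 8799 and 1069:
8799 = 8×1069 + 247
1069 = 4×247 + 81
247 = 3×81 + 4
81 = 20×4 + 1
4 = 4×1 + 0
gcd = 1, so the inverse exists. Back-substitute:
1 = 81 − 20·4
1 = −20·247 + 61·81
1 = 61·1069 − 264·247
1 = −264·8799 + 2173·1069
So 1069·2173 ≡ 1 (mod 8799).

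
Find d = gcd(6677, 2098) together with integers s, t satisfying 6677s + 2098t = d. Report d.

1

Apply Euclid's algorithm to 6677 and 2098:
6677 = 3×2098 + 383
2098 = 5×383 + 183
383 = 2×183 + 17
183 = 10×17 + 13
17 = 1×13 + 4
13 = 3×4 + 1
4 = 4×1 + 0
gcd(6677, 2098) = 1.
Back-substituting:
1 = 13 − 3·4
1 = −3·17 + 4·13
1 = 4·183 − 43·17
1 = −43·383 + 90·183
1 = 90·2098 − 493·383
1 = −493·6677 + 1569·2098
So 1 = (-493)·6677 + (1569)·2098.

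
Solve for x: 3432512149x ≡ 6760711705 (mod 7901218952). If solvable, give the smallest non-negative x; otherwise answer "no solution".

465001253

First find gcd(3432512149, 7901218952):
7901218952 = 2*3432512149 + 1036194654
3432512149 = 3*1036194654 + 323928187
1036194654 = 3*323928187 + 64410093
323928187 = 5*64410093 + 1877722
64410093 = 34*1877722 + 567545
1877722 = 3*567545 + 175087
567545 = 3*175087 + 42284
175087 = 4*42284 + 5951
42284 = 7*5951 + 627
5951 = 9*627 + 308
627 = 2*308 + 11
308 = 28*11 + 0
gcd = 11 and 11 | 6760711705, so solutions exist. Divide through by 11: 312046559x ≡ 614610155 (mod 718292632).
Now find 312046559⁻¹ mod 718292632:
718292632 = 2*312046559 + 94199514
312046559 = 3*94199514 + 29448017
94199514 = 3*29448017 + 5855463
29448017 = 5*5855463 + 170702
5855463 = 34*170702 + 51595
170702 = 3*51595 + 15917
51595 = 3*15917 + 3844
15917 = 4*3844 + 541
3844 = 7*541 + 57
541 = 9*57 + 28
57 = 2*28 + 1
28 = 28*1 + 0
Back-substitute:
1 = 57 − 2·28
1 = −2·541 + 19·57
1 = 19·3844 − 135·541
1 = −135·15917 + 559·3844
1 = 559·51595 − 1812·15917
1 = −1812·170702 + 5995·51595
1 = 5995·5855463 − 205642·170702
1 = −205642·29448017 + 1034205·5855463
1 = 1034205·94199514 − 3308257·29448017
1 = −3308257·312046559 + 10958976·94199514
1 = 10958976·718292632 − 25226209·312046559
So 312046559·(-25226209) ≡ 1 (mod 718292632), i.e. 312046559⁻¹ ≡ 693066423.
Then x ≡ 693066423·614610155 ≡ 465001253 (mod 718292632); the smallest non-negative solution is x = 465001253.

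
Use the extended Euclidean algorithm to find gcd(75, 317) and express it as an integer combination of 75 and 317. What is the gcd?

Euclidean algorithm:
317 = 4·75 + 17
75 = 4·17 + 7
17 = 2·7 + 3
7 = 2·3 + 1
3 = 3·1 + 0
gcd(75, 317) = 1.
Express as a combination:
1 = 7 − 2·3
1 = −2·17 + 5·7
1 = 5·75 − 22·17
1 = −22·317 + 93·75
So 1 = (-22)·317 + (93)·75.

1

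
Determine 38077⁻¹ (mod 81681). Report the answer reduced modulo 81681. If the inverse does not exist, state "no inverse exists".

gcd(81681, 38077) by repeated division:
81681 = 2×38077 + 5527
38077 = 6×5527 + 4915
5527 = 1×4915 + 612
4915 = 8×612 + 19
612 = 32×19 + 4
19 = 4×4 + 3
4 = 1×3 + 1
3 = 3×1 + 0
The gcd is 1. Working backward:
1 = 4 − 3
1 = −19 + 5·4
1 = 5·612 − 161·19
1 = −161·4915 + 1293·612
1 = 1293·5527 − 1454·4915
1 = −1454·38077 + 10017·5527
1 = 10017·81681 − 21488·38077
Hence 38077⁻¹ ≡ -21488 ≡ 60193 (mod 81681).

60193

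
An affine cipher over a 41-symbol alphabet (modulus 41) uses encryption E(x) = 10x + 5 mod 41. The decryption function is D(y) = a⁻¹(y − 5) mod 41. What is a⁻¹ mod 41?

37

Run Euclid on (41, 10):
41 = 4×10 + 1
10 = 10×1 + 0
Since gcd(10, 41) = 1, back-substitute to write 1 as a combination:
1 = 41 − 4·10
Thus 10·(-4) ≡ 1 (mod 41); reducing, -4 mod 41 = 37.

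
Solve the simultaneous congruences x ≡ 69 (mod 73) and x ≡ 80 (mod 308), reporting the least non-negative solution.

4084

Write x = 69 + 73·k. Then 73·k ≡ 80 − 69 ≡ 11 (mod 308).
Need 73⁻¹ mod 308. Extended Euclid on (308, 73):
308 = 4*73 + 16
73 = 4*16 + 9
16 = 1*9 + 7
9 = 1*7 + 2
7 = 3*2 + 1
2 = 2*1 + 0
Back-substitute:
1 = 7 − 3·2
1 = −3·9 + 4·7
1 = 4·16 − 7·9
1 = −7·73 + 32·16
1 = 32·308 − 135·73
73⁻¹ ≡ 173 (mod 308), so k ≡ 173·11 ≡ 55 (mod 308).
x = 69 + 73·55 = 4084.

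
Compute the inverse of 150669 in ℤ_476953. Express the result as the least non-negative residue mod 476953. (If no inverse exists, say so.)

Extended Euclidean algorithm:
476953 = 3*150669 + 24946
150669 = 6*24946 + 993
24946 = 25*993 + 121
993 = 8*121 + 25
121 = 4*25 + 21
25 = 1*21 + 4
21 = 5*4 + 1
4 = 4*1 + 0
The gcd is 1. Working backward:
1 = 21 − 5·4
1 = −5·25 + 6·21
1 = 6·121 − 29·25
1 = −29·993 + 238·121
1 = 238·24946 − 5979·993
1 = −5979·150669 + 36112·24946
1 = 36112·476953 − 114315·150669
Thus 150669·(-114315) ≡ 1 (mod 476953); reducing, -114315 mod 476953 = 362638.

362638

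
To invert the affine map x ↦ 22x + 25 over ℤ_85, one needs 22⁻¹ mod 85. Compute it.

58

gcd(85, 22) by repeated division:
85 = 3*22 + 19
22 = 1*19 + 3
19 = 6*3 + 1
3 = 3*1 + 0
The gcd is 1. Working backward:
1 = 19 − 6·3
1 = −6·22 + 7·19
1 = 7·85 − 27·22
So 22·(-27) ≡ 1 (mod 85), and -27 ≡ 58 (mod 85).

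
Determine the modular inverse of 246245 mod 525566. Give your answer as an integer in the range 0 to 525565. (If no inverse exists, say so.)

gcd(525566, 246245) by repeated division:
525566 = 2×246245 + 33076
246245 = 7×33076 + 14713
33076 = 2×14713 + 3650
14713 = 4×3650 + 113
3650 = 32×113 + 34
113 = 3×34 + 11
34 = 3×11 + 1
11 = 11×1 + 0
The gcd is 1. Working backward:
1 = 34 − 3·11
1 = −3·113 + 10·34
1 = 10·3650 − 323·113
1 = −323·14713 + 1302·3650
1 = 1302·33076 − 2927·14713
1 = −2927·246245 + 21791·33076
1 = 21791·525566 − 46509·246245
So 246245·(-46509) ≡ 1 (mod 525566), and -46509 ≡ 479057 (mod 525566).

479057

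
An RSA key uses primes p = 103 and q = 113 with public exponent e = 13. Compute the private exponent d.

7909

φ(n) = (p−1)(q−1) = 102·112 = 11424.
Need d with 13·d ≡ 1 (mod 11424). Apply the extended Euclidean algorithm:
11424 = 878×13 + 10
13 = 1×10 + 3
10 = 3×3 + 1
3 = 3×1 + 0
Back-substitute:
1 = 10 − 3·3
1 = −3·13 + 4·10
1 = 4·11424 − 3515·13
So 13·(-3515) ≡ 1 (mod 11424), hence d ≡ -3515 ≡ 7909 (mod 11424).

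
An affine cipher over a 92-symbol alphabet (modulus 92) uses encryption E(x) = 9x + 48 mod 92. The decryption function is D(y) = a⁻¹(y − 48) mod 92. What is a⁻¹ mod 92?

41

Run Euclid on (92, 9):
92 = 10*9 + 2
9 = 4*2 + 1
2 = 2*1 + 0
Since gcd(9, 92) = 1, back-substitute to write 1 as a combination:
1 = 9 − 4·2
1 = −4·92 + 41·9
So 9·41 ≡ 1 (mod 92).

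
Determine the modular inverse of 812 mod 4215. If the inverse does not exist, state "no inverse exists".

2393

gcd(4215, 812) by repeated division:
4215 = 5·812 + 155
812 = 5·155 + 37
155 = 4·37 + 7
37 = 5·7 + 2
7 = 3·2 + 1
2 = 2·1 + 0
Since gcd(812, 4215) = 1, back-substitute to write 1 as a combination:
1 = 7 − 3·2
1 = −3·37 + 16·7
1 = 16·155 − 67·37
1 = −67·812 + 351·155
1 = 351·4215 − 1822·812
So 812·(-1822) ≡ 1 (mod 4215), and -1822 ≡ 2393 (mod 4215).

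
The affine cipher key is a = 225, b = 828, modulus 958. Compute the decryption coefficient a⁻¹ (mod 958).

545

gcd(958, 225) by repeated division:
958 = 4*225 + 58
225 = 3*58 + 51
58 = 1*51 + 7
51 = 7*7 + 2
7 = 3*2 + 1
2 = 2*1 + 0
gcd = 1, so the inverse exists. Back-substitute:
1 = 7 − 3·2
1 = −3·51 + 22·7
1 = 22·58 − 25·51
1 = −25·225 + 97·58
1 = 97·958 − 413·225
So 225·(-413) ≡ 1 (mod 958), and -413 ≡ 545 (mod 958).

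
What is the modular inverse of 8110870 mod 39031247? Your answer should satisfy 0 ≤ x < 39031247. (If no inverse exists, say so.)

Apply the Euclidean algorithm to 39031247 and 8110870:
39031247 = 4×8110870 + 6587767
8110870 = 1×6587767 + 1523103
6587767 = 4×1523103 + 495355
1523103 = 3×495355 + 37038
495355 = 13×37038 + 13861
37038 = 2×13861 + 9316
13861 = 1×9316 + 4545
9316 = 2×4545 + 226
4545 = 20×226 + 25
226 = 9×25 + 1
25 = 25×1 + 0
gcd = 1, so the inverse exists. Back-substitute:
1 = 226 − 9·25
1 = −9·4545 + 181·226
1 = 181·9316 − 371·4545
1 = −371·13861 + 552·9316
1 = 552·37038 − 1475·13861
1 = −1475·495355 + 19727·37038
1 = 19727·1523103 − 60656·495355
1 = −60656·6587767 + 262351·1523103
1 = 262351·8110870 − 323007·6587767
1 = −323007·39031247 + 1554379·8110870
So 8110870·1554379 ≡ 1 (mod 39031247).

1554379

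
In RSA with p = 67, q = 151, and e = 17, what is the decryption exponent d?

φ(n) = (p−1)(q−1) = 66·150 = 9900.
Need d with 17·d ≡ 1 (mod 9900). Apply the extended Euclidean algorithm:
9900 = 582*17 + 6
17 = 2*6 + 5
6 = 1*5 + 1
5 = 5*1 + 0
Back-substitute:
1 = 6 − 5
1 = −17 + 3·6
1 = 3·9900 − 1747·17
So 17·(-1747) ≡ 1 (mod 9900), hence d ≡ -1747 ≡ 8153 (mod 9900).

8153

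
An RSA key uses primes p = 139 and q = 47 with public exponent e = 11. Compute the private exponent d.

φ(n) = (p−1)(q−1) = 138·46 = 6348.
Need d with 11·d ≡ 1 (mod 6348). Apply the extended Euclidean algorithm:
6348 = 577*11 + 1
11 = 11*1 + 0
Back-substitute:
1 = 6348 − 577·11
So 11·(-577) ≡ 1 (mod 6348), hence d ≡ -577 ≡ 5771 (mod 6348).

5771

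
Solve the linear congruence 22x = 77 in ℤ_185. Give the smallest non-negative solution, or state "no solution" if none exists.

96

First find gcd(22, 185):
185 = 8·22 + 9
22 = 2·9 + 4
9 = 2·4 + 1
4 = 4·1 + 0
gcd = 1, so a unique solution mod 185 exists.
Back-substitute for the Bézout coefficients:
1 = 9 − 2·4
1 = −2·22 + 5·9
1 = 5·185 − 42·22
So 22·(-42) ≡ 1 (mod 185), giving 22⁻¹ ≡ 143.
x ≡ 22⁻¹·77 ≡ 143·77 ≡ 96 (mod 185).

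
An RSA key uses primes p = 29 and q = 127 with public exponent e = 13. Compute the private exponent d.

φ(n) = (p−1)(q−1) = 28·126 = 3528.
Need d with 13·d ≡ 1 (mod 3528). Apply the extended Euclidean algorithm:
3528 = 271*13 + 5
13 = 2*5 + 3
5 = 1*3 + 2
3 = 1*2 + 1
2 = 2*1 + 0
Back-substitute:
1 = 3 − 2
1 = −5 + 2·3
1 = 2·13 − 5·5
1 = −5·3528 + 1357·13
So 13·1357 ≡ 1 (mod 3528), hence d = 1357.

1357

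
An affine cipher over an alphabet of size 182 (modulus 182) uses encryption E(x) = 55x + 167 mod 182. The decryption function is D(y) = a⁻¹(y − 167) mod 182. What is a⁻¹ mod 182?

139

Apply the Euclidean algorithm to 182 and 55:
182 = 3*55 + 17
55 = 3*17 + 4
17 = 4*4 + 1
4 = 4*1 + 0
gcd = 1, so the inverse exists. Back-substitute:
1 = 17 − 4·4
1 = −4·55 + 13·17
1 = 13·182 − 43·55
Thus 55·(-43) ≡ 1 (mod 182); reducing, -43 mod 182 = 139.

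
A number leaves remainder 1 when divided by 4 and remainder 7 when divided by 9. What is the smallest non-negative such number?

Write x = 1 + 4·k. Then 4·k ≡ 7 − 1 ≡ 6 (mod 9).
Need 4⁻¹ mod 9. Extended Euclid on (9, 4):
9 = 2×4 + 1
4 = 4×1 + 0
Back-substitute:
1 = 9 − 2·4
4⁻¹ ≡ 7 (mod 9), so k ≡ 7·6 ≡ 6 (mod 9).
x = 1 + 4·6 = 25.

25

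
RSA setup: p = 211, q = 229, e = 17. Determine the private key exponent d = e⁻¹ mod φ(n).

φ(n) = (p−1)(q−1) = 210·228 = 47880.
Need d with 17·d ≡ 1 (mod 47880). Apply the extended Euclidean algorithm:
47880 = 2816*17 + 8
17 = 2*8 + 1
8 = 8*1 + 0
Back-substitute:
1 = 17 − 2·8
1 = −2·47880 + 5633·17
So 17·5633 ≡ 1 (mod 47880), hence d = 5633.

5633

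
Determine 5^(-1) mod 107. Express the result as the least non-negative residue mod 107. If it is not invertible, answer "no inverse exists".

43

Apply the Euclidean algorithm to 107 and 5:
107 = 21·5 + 2
5 = 2·2 + 1
2 = 2·1 + 0
Since gcd(5, 107) = 1, back-substitute to write 1 as a combination:
1 = 5 − 2·2
1 = −2·107 + 43·5
So 5·43 ≡ 1 (mod 107).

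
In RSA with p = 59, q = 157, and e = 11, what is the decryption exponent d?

φ(n) = (p−1)(q−1) = 58·156 = 9048.
Need d with 11·d ≡ 1 (mod 9048). Apply the extended Euclidean algorithm:
9048 = 822*11 + 6
11 = 1*6 + 5
6 = 1*5 + 1
5 = 5*1 + 0
Back-substitute:
1 = 6 − 5
1 = −11 + 2·6
1 = 2·9048 − 1645·11
So 11·(-1645) ≡ 1 (mod 9048), hence d ≡ -1645 ≡ 7403 (mod 9048).

7403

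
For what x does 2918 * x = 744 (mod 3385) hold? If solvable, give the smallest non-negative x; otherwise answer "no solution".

First find gcd(2918, 3385):
3385 = 1*2918 + 467
2918 = 6*467 + 116
467 = 4*116 + 3
116 = 38*3 + 2
3 = 1*2 + 1
2 = 2*1 + 0
gcd = 1, so a unique solution mod 3385 exists.
Back-substitute for the Bézout coefficients:
1 = 3 − 2
1 = −116 + 39·3
1 = 39·467 − 157·116
1 = −157·2918 + 981·467
1 = 981·3385 − 1138·2918
So 2918·(-1138) ≡ 1 (mod 3385), giving 2918⁻¹ ≡ 2247.
x ≡ 2918⁻¹·744 ≡ 2247·744 ≡ 2963 (mod 3385).

2963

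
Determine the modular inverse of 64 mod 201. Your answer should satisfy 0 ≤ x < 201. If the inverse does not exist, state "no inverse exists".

Apply the Euclidean algorithm to 201 and 64:
201 = 3·64 + 9
64 = 7·9 + 1
9 = 9·1 + 0
Since gcd(64, 201) = 1, back-substitute to write 1 as a combination:
1 = 64 − 7·9
1 = −7·201 + 22·64
So 64·22 ≡ 1 (mod 201).

22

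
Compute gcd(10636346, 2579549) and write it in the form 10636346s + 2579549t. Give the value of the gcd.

Repeated division:
10636346 = 4·2579549 + 318150
2579549 = 8·318150 + 34349
318150 = 9·34349 + 9009
34349 = 3·9009 + 7322
9009 = 1·7322 + 1687
7322 = 4·1687 + 574
1687 = 2·574 + 539
574 = 1·539 + 35
539 = 15·35 + 14
35 = 2·14 + 7
14 = 2·7 + 0
gcd(10636346, 2579549) = 7.
Working backward:
7 = 35 − 2·14
7 = −2·539 + 31·35
7 = 31·574 − 33·539
7 = −33·1687 + 97·574
7 = 97·7322 − 421·1687
7 = −421·9009 + 518·7322
7 = 518·34349 − 1975·9009
7 = −1975·318150 + 18293·34349
7 = 18293·2579549 − 148319·318150
7 = −148319·10636346 + 611569·2579549
So 7 = (-148319)·10636346 + (611569)·2579549.

7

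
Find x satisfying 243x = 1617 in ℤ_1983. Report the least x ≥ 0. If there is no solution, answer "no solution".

First find gcd(243, 1983):
1983 = 8*243 + 39
243 = 6*39 + 9
39 = 4*9 + 3
9 = 3*3 + 0
gcd = 3 and 3 | 1617, so solutions exist. Divide through by 3: 81x ≡ 539 (mod 661).
Now find 81⁻¹ mod 661:
661 = 8·81 + 13
81 = 6·13 + 3
13 = 4·3 + 1
3 = 3·1 + 0
Back-substitute:
1 = 13 − 4·3
1 = −4·81 + 25·13
1 = 25·661 − 204·81
So 81·(-204) ≡ 1 (mod 661), i.e. 81⁻¹ ≡ 457.
Then x ≡ 457·539 ≡ 431 (mod 661); the smallest non-negative solution is x = 431.

431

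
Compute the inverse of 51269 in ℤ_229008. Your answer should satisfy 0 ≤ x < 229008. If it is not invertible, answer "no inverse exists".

160541

Extended Euclidean algorithm:
229008 = 4·51269 + 23932
51269 = 2·23932 + 3405
23932 = 7·3405 + 97
3405 = 35·97 + 10
97 = 9·10 + 7
10 = 1·7 + 3
7 = 2·3 + 1
3 = 3·1 + 0
gcd = 1, so the inverse exists. Back-substitute:
1 = 7 − 2·3
1 = −2·10 + 3·7
1 = 3·97 − 29·10
1 = −29·3405 + 1018·97
1 = 1018·23932 − 7155·3405
1 = −7155·51269 + 15328·23932
1 = 15328·229008 − 68467·51269
So 51269·(-68467) ≡ 1 (mod 229008), and -68467 ≡ 160541 (mod 229008).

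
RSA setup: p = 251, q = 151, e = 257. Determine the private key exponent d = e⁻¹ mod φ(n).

32393

φ(n) = (p−1)(q−1) = 250·150 = 37500.
Need d with 257·d ≡ 1 (mod 37500). Apply the extended Euclidean algorithm:
37500 = 145*257 + 235
257 = 1*235 + 22
235 = 10*22 + 15
22 = 1*15 + 7
15 = 2*7 + 1
7 = 7*1 + 0
Back-substitute:
1 = 15 − 2·7
1 = −2·22 + 3·15
1 = 3·235 − 32·22
1 = −32·257 + 35·235
1 = 35·37500 − 5107·257
So 257·(-5107) ≡ 1 (mod 37500), hence d ≡ -5107 ≡ 32393 (mod 37500).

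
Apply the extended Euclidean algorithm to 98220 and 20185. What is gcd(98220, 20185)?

Euclidean algorithm:
98220 = 4*20185 + 17480
20185 = 1*17480 + 2705
17480 = 6*2705 + 1250
2705 = 2*1250 + 205
1250 = 6*205 + 20
205 = 10*20 + 5
20 = 4*5 + 0
gcd(98220, 20185) = 5.
Working backward:
5 = 205 − 10·20
5 = −10·1250 + 61·205
5 = 61·2705 − 132·1250
5 = −132·17480 + 853·2705
5 = 853·20185 − 985·17480
5 = −985·98220 + 4793·20185
So 5 = (-985)·98220 + (4793)·20185.

5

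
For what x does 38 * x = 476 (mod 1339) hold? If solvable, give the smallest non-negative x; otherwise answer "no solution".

83

First find gcd(38, 1339):
1339 = 35*38 + 9
38 = 4*9 + 2
9 = 4*2 + 1
2 = 2*1 + 0
gcd = 1, so a unique solution mod 1339 exists.
Back-substitute for the Bézout coefficients:
1 = 9 − 4·2
1 = −4·38 + 17·9
1 = 17·1339 − 599·38
So 38·(-599) ≡ 1 (mod 1339), giving 38⁻¹ ≡ 740.
x ≡ 38⁻¹·476 ≡ 740·476 ≡ 83 (mod 1339).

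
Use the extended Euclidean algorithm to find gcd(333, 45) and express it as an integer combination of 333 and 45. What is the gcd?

Euclidean algorithm:
333 = 7·45 + 18
45 = 2·18 + 9
18 = 2·9 + 0
gcd(333, 45) = 9.
Working backward:
9 = 45 − 2·18
9 = −2·333 + 15·45
So 9 = (-2)·333 + (15)·45.

9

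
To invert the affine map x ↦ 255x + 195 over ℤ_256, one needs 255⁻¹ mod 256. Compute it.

255

Extended Euclidean algorithm:
256 = 1*255 + 1
255 = 255*1 + 0
Since gcd(255, 256) = 1, back-substitute to write 1 as a combination:
1 = 256 − 255
Hence 255⁻¹ ≡ -1 ≡ 255 (mod 256).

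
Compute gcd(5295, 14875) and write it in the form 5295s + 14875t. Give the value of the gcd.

Repeated division:
14875 = 2·5295 + 4285
5295 = 1·4285 + 1010
4285 = 4·1010 + 245
1010 = 4·245 + 30
245 = 8·30 + 5
30 = 6·5 + 0
gcd(5295, 14875) = 5.
Working backward:
5 = 245 − 8·30
5 = −8·1010 + 33·245
5 = 33·4285 − 140·1010
5 = −140·5295 + 173·4285
5 = 173·14875 − 486·5295
So 5 = (173)·14875 + (-486)·5295.

5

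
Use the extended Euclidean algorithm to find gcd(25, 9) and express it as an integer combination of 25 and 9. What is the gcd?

1

Repeated division:
25 = 2*9 + 7
9 = 1*7 + 2
7 = 3*2 + 1
2 = 2*1 + 0
gcd(25, 9) = 1.
Back-substituting:
1 = 7 − 3·2
1 = −3·9 + 4·7
1 = 4·25 − 11·9
So 1 = (4)·25 + (-11)·9.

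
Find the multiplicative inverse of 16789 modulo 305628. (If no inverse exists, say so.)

57361

gcd(305628, 16789) by repeated division:
305628 = 18*16789 + 3426
16789 = 4*3426 + 3085
3426 = 1*3085 + 341
3085 = 9*341 + 16
341 = 21*16 + 5
16 = 3*5 + 1
5 = 5*1 + 0
gcd = 1, so the inverse exists. Back-substitute:
1 = 16 − 3·5
1 = −3·341 + 64·16
1 = 64·3085 − 579·341
1 = −579·3426 + 643·3085
1 = 643·16789 − 3151·3426
1 = −3151·305628 + 57361·16789
So 16789·57361 ≡ 1 (mod 305628).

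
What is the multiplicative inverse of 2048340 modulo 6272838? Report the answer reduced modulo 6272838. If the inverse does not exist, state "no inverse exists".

Compute gcd(2048340, 6272838):
6272838 = 3*2048340 + 127818
2048340 = 16*127818 + 3252
127818 = 39*3252 + 990
3252 = 3*990 + 282
990 = 3*282 + 144
282 = 1*144 + 138
144 = 1*138 + 6
138 = 23*6 + 0
Since gcd = 6 > 1, 2048340 is not a unit mod 6272838.

no inverse exists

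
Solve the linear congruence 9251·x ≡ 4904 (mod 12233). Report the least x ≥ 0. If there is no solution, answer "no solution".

First find gcd(9251, 12233):
12233 = 1*9251 + 2982
9251 = 3*2982 + 305
2982 = 9*305 + 237
305 = 1*237 + 68
237 = 3*68 + 33
68 = 2*33 + 2
33 = 16*2 + 1
2 = 2*1 + 0
gcd = 1, so a unique solution mod 12233 exists.
Back-substitute for the Bézout coefficients:
1 = 33 − 16·2
1 = −16·68 + 33·33
1 = 33·237 − 115·68
1 = −115·305 + 148·237
1 = 148·2982 − 1447·305
1 = −1447·9251 + 4489·2982
1 = 4489·12233 − 5936·9251
So 9251·(-5936) ≡ 1 (mod 12233), giving 9251⁻¹ ≡ 6297.
x ≡ 9251⁻¹·4904 ≡ 6297·4904 ≡ 4396 (mod 12233).

4396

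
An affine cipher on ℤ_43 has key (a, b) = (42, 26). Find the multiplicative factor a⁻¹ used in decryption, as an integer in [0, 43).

Apply the Euclidean algorithm to 43 and 42:
43 = 1*42 + 1
42 = 42*1 + 0
Since gcd(42, 43) = 1, back-substitute to write 1 as a combination:
1 = 43 − 42
So 42·(-1) ≡ 1 (mod 43), and -1 ≡ 42 (mod 43).

42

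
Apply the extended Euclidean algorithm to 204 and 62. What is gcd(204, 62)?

2

Apply Euclid's algorithm to 204 and 62:
204 = 3*62 + 18
62 = 3*18 + 8
18 = 2*8 + 2
8 = 4*2 + 0
gcd(204, 62) = 2.
Express as a combination:
2 = 18 − 2·8
2 = −2·62 + 7·18
2 = 7·204 − 23·62
So 2 = (7)·204 + (-23)·62.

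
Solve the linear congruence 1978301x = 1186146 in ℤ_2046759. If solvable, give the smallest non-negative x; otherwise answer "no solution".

First find gcd(1978301, 2046759):
2046759 = 1·1978301 + 68458
1978301 = 28·68458 + 61477
68458 = 1·61477 + 6981
61477 = 8·6981 + 5629
6981 = 1·5629 + 1352
5629 = 4·1352 + 221
1352 = 6·221 + 26
221 = 8·26 + 13
26 = 2·13 + 0
gcd = 13 and 13 | 1186146, so solutions exist. Divide through by 13: 152177x ≡ 91242 (mod 157443).
Now find 152177⁻¹ mod 157443:
157443 = 1*152177 + 5266
152177 = 28*5266 + 4729
5266 = 1*4729 + 537
4729 = 8*537 + 433
537 = 1*433 + 104
433 = 4*104 + 17
104 = 6*17 + 2
17 = 8*2 + 1
2 = 2*1 + 0
Back-substitute:
1 = 17 − 8·2
1 = −8·104 + 49·17
1 = 49·433 − 204·104
1 = −204·537 + 253·433
1 = 253·4729 − 2228·537
1 = −2228·5266 + 2481·4729
1 = 2481·152177 − 71696·5266
1 = −71696·157443 + 74177·152177
So 152177⁻¹ ≡ 74177 (mod 157443).
Then x ≡ 74177·91242 ≡ 55593 (mod 157443); the smallest non-negative solution is x = 55593.

55593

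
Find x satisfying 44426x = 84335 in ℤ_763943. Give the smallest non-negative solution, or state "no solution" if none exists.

First find gcd(44426, 763943):
763943 = 17×44426 + 8701
44426 = 5×8701 + 921
8701 = 9×921 + 412
921 = 2×412 + 97
412 = 4×97 + 24
97 = 4×24 + 1
24 = 24×1 + 0
gcd = 1, so a unique solution mod 763943 exists.
Back-substitute for the Bézout coefficients:
1 = 97 − 4·24
1 = −4·412 + 17·97
1 = 17·921 − 38·412
1 = −38·8701 + 359·921
1 = 359·44426 − 1833·8701
1 = −1833·763943 + 31520·44426
So 44426·(31520) ≡ 1 (mod 763943), giving 44426⁻¹ ≡ 31520.
x ≡ 44426⁻¹·84335 ≡ 31520·84335 ≡ 481503 (mod 763943).

481503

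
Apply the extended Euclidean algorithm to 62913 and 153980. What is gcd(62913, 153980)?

1

Apply Euclid's algorithm to 153980 and 62913:
153980 = 2·62913 + 28154
62913 = 2·28154 + 6605
28154 = 4·6605 + 1734
6605 = 3·1734 + 1403
1734 = 1·1403 + 331
1403 = 4·331 + 79
331 = 4·79 + 15
79 = 5·15 + 4
15 = 3·4 + 3
4 = 1·3 + 1
3 = 3·1 + 0
gcd(62913, 153980) = 1.
Working backward:
1 = 4 − 3
1 = −15 + 4·4
1 = 4·79 − 21·15
1 = −21·331 + 88·79
1 = 88·1403 − 373·331
1 = −373·1734 + 461·1403
1 = 461·6605 − 1756·1734
1 = −1756·28154 + 7485·6605
1 = 7485·62913 − 16726·28154
1 = −16726·153980 + 40937·62913
So 1 = (-16726)·153980 + (40937)·62913.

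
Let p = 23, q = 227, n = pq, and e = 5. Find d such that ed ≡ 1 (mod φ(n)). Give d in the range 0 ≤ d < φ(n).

1989

φ(n) = (p−1)(q−1) = 22·226 = 4972.
Need d with 5·d ≡ 1 (mod 4972). Apply the extended Euclidean algorithm:
4972 = 994*5 + 2
5 = 2*2 + 1
2 = 2*1 + 0
Back-substitute:
1 = 5 − 2·2
1 = −2·4972 + 1989·5
So 5·1989 ≡ 1 (mod 4972), hence d = 1989.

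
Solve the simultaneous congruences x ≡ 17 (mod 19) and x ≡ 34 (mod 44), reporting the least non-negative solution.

Write x = 17 + 19·k. Then 19·k ≡ 34 − 17 ≡ 17 (mod 44).
Need 19⁻¹ mod 44. Extended Euclid on (44, 19):
44 = 2×19 + 6
19 = 3×6 + 1
6 = 6×1 + 0
Back-substitute:
1 = 19 − 3·6
1 = −3·44 + 7·19
19⁻¹ ≡ 7 (mod 44), so k ≡ 7·17 ≡ 31 (mod 44).
x = 17 + 19·31 = 606.

606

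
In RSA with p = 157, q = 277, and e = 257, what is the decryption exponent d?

2513

φ(n) = (p−1)(q−1) = 156·276 = 43056.
Need d with 257·d ≡ 1 (mod 43056). Apply the extended Euclidean algorithm:
43056 = 167·257 + 137
257 = 1·137 + 120
137 = 1·120 + 17
120 = 7·17 + 1
17 = 17·1 + 0
Back-substitute:
1 = 120 − 7·17
1 = −7·137 + 8·120
1 = 8·257 − 15·137
1 = −15·43056 + 2513·257
So 257·2513 ≡ 1 (mod 43056), hence d = 2513.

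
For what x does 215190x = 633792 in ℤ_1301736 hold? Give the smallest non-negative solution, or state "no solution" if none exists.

88340

First find gcd(215190, 1301736):
1301736 = 6×215190 + 10596
215190 = 20×10596 + 3270
10596 = 3×3270 + 786
3270 = 4×786 + 126
786 = 6×126 + 30
126 = 4×30 + 6
30 = 5×6 + 0
gcd = 6 and 6 | 633792, so solutions exist. Divide through by 6: 35865x ≡ 105632 (mod 216956).
Now find 35865⁻¹ mod 216956:
216956 = 6×35865 + 1766
35865 = 20×1766 + 545
1766 = 3×545 + 131
545 = 4×131 + 21
131 = 6×21 + 5
21 = 4×5 + 1
5 = 5×1 + 0
Back-substitute:
1 = 21 − 4·5
1 = −4·131 + 25·21
1 = 25·545 − 104·131
1 = −104·1766 + 337·545
1 = 337·35865 − 6844·1766
1 = −6844·216956 + 41401·35865
So 35865⁻¹ ≡ 41401 (mod 216956).
Then x ≡ 41401·105632 ≡ 88340 (mod 216956); the smallest non-negative solution is x = 88340.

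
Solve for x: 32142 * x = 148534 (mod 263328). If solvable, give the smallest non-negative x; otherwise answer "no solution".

no solution

gcd(32142, 263328):
263328 = 8×32142 + 6192
32142 = 5×6192 + 1182
6192 = 5×1182 + 282
1182 = 4×282 + 54
282 = 5×54 + 12
54 = 4×12 + 6
12 = 2×6 + 0
gcd = 6, but 6 ∤ 148534, so the congruence has no solution.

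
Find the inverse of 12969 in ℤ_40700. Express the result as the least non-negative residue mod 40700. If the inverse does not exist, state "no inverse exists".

no inverse exists

Euclidean algorithm on 40700, 12969:
40700 = 3*12969 + 1793
12969 = 7*1793 + 418
1793 = 4*418 + 121
418 = 3*121 + 55
121 = 2*55 + 11
55 = 5*11 + 0
The gcd is 11, not 1, hence no inverse exists.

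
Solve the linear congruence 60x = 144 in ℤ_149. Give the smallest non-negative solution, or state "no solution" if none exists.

62

First find gcd(60, 149):
149 = 2*60 + 29
60 = 2*29 + 2
29 = 14*2 + 1
2 = 2*1 + 0
gcd = 1, so a unique solution mod 149 exists.
Back-substitute for the Bézout coefficients:
1 = 29 − 14·2
1 = −14·60 + 29·29
1 = 29·149 − 72·60
So 60·(-72) ≡ 1 (mod 149), giving 60⁻¹ ≡ 77.
x ≡ 60⁻¹·144 ≡ 77·144 ≡ 62 (mod 149).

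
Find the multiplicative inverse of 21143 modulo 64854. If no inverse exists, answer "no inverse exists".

Extended Euclidean algorithm:
64854 = 3·21143 + 1425
21143 = 14·1425 + 1193
1425 = 1·1193 + 232
1193 = 5·232 + 33
232 = 7·33 + 1
33 = 33·1 + 0
The gcd is 1. Working backward:
1 = 232 − 7·33
1 = −7·1193 + 36·232
1 = 36·1425 − 43·1193
1 = −43·21143 + 638·1425
1 = 638·64854 − 1957·21143
So 21143·(-1957) ≡ 1 (mod 64854), and -1957 ≡ 62897 (mod 64854).

62897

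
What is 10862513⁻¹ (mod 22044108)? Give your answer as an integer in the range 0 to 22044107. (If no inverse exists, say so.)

1818137

Apply the Euclidean algorithm to 22044108 and 10862513:
22044108 = 2·10862513 + 319082
10862513 = 34·319082 + 13725
319082 = 23·13725 + 3407
13725 = 4·3407 + 97
3407 = 35·97 + 12
97 = 8·12 + 1
12 = 12·1 + 0
The gcd is 1. Working backward:
1 = 97 − 8·12
1 = −8·3407 + 281·97
1 = 281·13725 − 1132·3407
1 = −1132·319082 + 26317·13725
1 = 26317·10862513 − 895910·319082
1 = −895910·22044108 + 1818137·10862513
So 10862513·1818137 ≡ 1 (mod 22044108).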